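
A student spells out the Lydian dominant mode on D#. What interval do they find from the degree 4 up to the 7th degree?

diminished fourth

Spelling the Lydian dominant mode on D#: D# E# F## G## A# B# C#.
So we need the interval from G## up to C#.
G## up to C# is 4 semitones, a half step narrower than a perfect fourth, so the interval is diminished.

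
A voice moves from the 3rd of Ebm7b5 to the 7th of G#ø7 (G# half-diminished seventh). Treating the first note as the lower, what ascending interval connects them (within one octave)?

augmented seventh

Ebm7b5 has Gb as its 3rd, and G#ø7 (G# half-diminished seventh) has F# as its 7th.
7 letter names make it a seventh; at 12 semitones (a half step wider than major) the quality is augmented.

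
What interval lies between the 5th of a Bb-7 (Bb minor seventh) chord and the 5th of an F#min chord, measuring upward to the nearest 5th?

A5

The 5th of Bb-7 (Bb minor seventh) is F; the 5th of F#min is C#.
5 letter names make it a fifth; at 8 semitones (a half step wider than perfect) the quality is augmented.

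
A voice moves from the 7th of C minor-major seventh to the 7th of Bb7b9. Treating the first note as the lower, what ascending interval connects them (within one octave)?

The 7th of C minor-major seventh is B; the 7th of Bb7b9 is Ab.
7 letter names make it a seventh; at 9 semitones (a whole step narrower than major) the quality is diminished.

diminished seventh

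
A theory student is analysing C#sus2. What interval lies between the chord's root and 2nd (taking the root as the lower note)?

Spelling the chord: C#–D#–G#.
So we need the interval from C# up to D#.
C# up to D# spans 2 letter names and 2 semitones — a major second.

major second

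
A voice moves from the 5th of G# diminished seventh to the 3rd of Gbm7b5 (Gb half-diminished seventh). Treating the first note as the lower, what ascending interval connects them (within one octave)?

The 5th of G# diminished seventh is D; the 3rd of Gbm7b5 (Gb half-diminished seventh) is Bbb.
D up to Bbb is 7 semitones, a whole step narrower than a major sixth, so the interval is diminished.

diminished sixth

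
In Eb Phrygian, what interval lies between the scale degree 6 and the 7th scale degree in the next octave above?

The scale runs Eb Fb Gb Ab Bb Cb Db.
Scale degree 6 = Cb; 7th scale degree (up an octave) = Db.
Cb up to Db spans 9 letter names and 14 semitones — a major ninth.

major ninth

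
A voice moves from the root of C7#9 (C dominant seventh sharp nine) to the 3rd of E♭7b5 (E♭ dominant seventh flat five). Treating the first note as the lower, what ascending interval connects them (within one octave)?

perfect 5th

The root of C7#9 (C dominant seventh sharp nine) is C; the 3rd of E♭7b5 (E♭ dominant seventh flat five) is G.
C up to G spans 5 letter names and 7 semitones — a perfect fifth.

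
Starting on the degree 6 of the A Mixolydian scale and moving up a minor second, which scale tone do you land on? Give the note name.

G

The scale is A B C# D E F# G.
The degree 6 is F#; a minor second above that is G — scale degree 7.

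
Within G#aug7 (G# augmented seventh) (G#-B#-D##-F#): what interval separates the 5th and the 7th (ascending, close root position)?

That puts D## below F#.
3 letter names make it a third; at 2 semitones (a whole step narrower than major) the quality is diminished.

diminished third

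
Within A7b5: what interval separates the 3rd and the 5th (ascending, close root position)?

The chord tones of A7b5 are A, C#, Eb, G.
3rd = C#; 5th = Eb.
C# up to Eb is 2 semitones, a whole step narrower than a major third, so the interval is diminished.

diminished third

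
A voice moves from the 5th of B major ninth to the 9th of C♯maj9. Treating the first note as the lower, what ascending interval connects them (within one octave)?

M6

The 5th of B major ninth is F♯; the 9th of C♯maj9 is D♯.
F♯ up to D♯ spans 6 letter names and 9 semitones — a major sixth.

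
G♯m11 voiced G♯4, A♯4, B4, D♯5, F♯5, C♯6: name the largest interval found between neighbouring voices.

Adjacent intervals: G♯4→A♯4 = major second; A♯4→B4 = minor second; B4→D♯5 = major third; D♯5→F♯5 = minor third; F♯5→C♯6 = perfect fifth.
The largest is F♯5 to C♯6, a perfect fifth (7 semitones).

perfect fifth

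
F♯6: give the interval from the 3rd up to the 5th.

minor 3rd

F♯6 is spelled F♯, A♯, C♯, D♯.
3rd = A♯; 5th = C♯.
From A♯ to C♯: 3 semitones over a third = minor.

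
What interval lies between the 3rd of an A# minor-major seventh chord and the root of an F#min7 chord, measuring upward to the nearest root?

The 3rd of A# minor-major seventh is C#; the root of F#min7 is F#.
From C# to F# is 5 semitones, exactly the perfect fourth.

perfect fourth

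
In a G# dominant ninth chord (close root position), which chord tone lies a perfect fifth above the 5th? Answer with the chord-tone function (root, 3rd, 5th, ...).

The chord tones of G#9 are G# B# D# F# A#.
The 5th is D#. A perfect fifth above D# is A#.
A# is the chord's 9th.

9th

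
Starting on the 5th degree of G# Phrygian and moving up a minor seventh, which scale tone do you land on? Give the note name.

The scale is G# A B C# D# E F#.
The 5th degree is D#; a minor seventh above that is C# — scale degree 4.

C#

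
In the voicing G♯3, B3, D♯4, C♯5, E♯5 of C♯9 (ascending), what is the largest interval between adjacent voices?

Adjacent intervals: G♯3→B3 = minor third; B3→D♯4 = major third; D♯4→C♯5 = minor seventh; C♯5→E♯5 = major third.
The largest is D♯4 to C♯5, a minor seventh (10 semitones).

minor seventh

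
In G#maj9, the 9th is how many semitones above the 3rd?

10

Spelling the chord: G# B# D# F## A#.
B# to A# is a minor seventh: 10 semitones.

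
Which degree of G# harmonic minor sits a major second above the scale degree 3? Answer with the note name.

C#

The scale is G# A# B C# D# E F##.
The scale degree 3 is B; a major second above that is C# — scale degree 4.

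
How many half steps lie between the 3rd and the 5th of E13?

3

Spelling the chord: E-G♯-B-D-F♯-C♯.
G♯ to B is a minor third: 3 semitones.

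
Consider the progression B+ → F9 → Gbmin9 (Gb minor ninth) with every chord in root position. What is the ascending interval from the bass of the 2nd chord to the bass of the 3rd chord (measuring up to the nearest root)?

minor 2nd

The roots are F and Gb.
2 letter names make it a second; at 1 semitone (a half step narrower than major) the quality is minor.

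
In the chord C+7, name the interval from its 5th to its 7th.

Spelling the chord: C-E-G#-Bb.
That puts G# below Bb.
3 letter names make it a third; at 2 semitones (a whole step narrower than major) the quality is diminished.

diminished 3rd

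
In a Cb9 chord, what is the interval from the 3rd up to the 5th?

minor third

Cb9 (Cb dominant ninth) is spelled Cb Eb Gb Bbb Db.
3rd = Eb; 5th = Gb.
3 letter names make it a third; at 3 semitones (a half step narrower than major) the quality is minor.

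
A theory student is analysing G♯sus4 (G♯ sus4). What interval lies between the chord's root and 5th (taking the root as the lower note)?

The chord tones of G♯sus4 are G♯-C♯-D♯.
The root is G♯ and the 5th is D♯.
Counting 5 letters and 7 half steps from G♯ gives a perfect fifth.

P5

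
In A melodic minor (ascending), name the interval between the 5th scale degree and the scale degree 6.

M2

Spelling A melodic minor (ascending): A B C D E F# G#.
5th scale degree = E; 6th degree = F#.
Counting 2 letters and 2 half steps from E gives a major second.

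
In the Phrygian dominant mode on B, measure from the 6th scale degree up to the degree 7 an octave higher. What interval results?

major ninth

B phrygian dominant: B C D♯ E F♯ G A.
6th scale degree = G; scale degree 7 (up an octave) = A.
G up to A spans 9 letter names and 14 semitones — a major ninth.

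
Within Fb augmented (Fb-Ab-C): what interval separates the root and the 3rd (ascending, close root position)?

Root = Fb; 3rd = Ab.
Counting 3 letters and 4 half steps from Fb gives a major third.

M3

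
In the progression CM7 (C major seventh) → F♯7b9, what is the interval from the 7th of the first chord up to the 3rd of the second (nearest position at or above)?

major 7th

CM7 (C major seventh) has B as its 7th, and F♯7b9 has A♯ as its 3rd.
Counting 7 letters and 11 half steps from B gives a major seventh.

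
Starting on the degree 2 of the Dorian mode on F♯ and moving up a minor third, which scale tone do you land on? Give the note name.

B

The scale is F♯ G♯ A B C♯ D♯ E.
The degree 2 is G♯; a minor third above that is B — scale degree 4.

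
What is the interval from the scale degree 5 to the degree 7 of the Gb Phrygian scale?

minor third

Gb phrygian: Gb Abb Bbb Cb Db Ebb Fb.
That puts Db below Fb.
3 letter names make it a third; at 3 semitones (a half step narrower than major) the quality is minor.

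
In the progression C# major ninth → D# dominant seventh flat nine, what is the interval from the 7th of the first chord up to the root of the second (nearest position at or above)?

C# major ninth has B# as its 7th, and D# dominant seventh flat nine has D# as its root.
From B# to D#: 3 semitones over a third = minor.

minor third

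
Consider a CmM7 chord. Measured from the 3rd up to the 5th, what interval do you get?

Cm(maj7) is spelled C-Eb-G-B.
The 3rd is Eb and the 5th is G.
From Eb to G is 4 semitones, exactly the major third.

major 3rd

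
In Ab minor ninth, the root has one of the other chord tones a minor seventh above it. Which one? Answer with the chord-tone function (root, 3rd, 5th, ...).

7th

Spelling the chord: Ab-Cb-Eb-Gb-Bb.
The root is Ab. A minor seventh above Ab is Gb.
Gb is the chord's 7th.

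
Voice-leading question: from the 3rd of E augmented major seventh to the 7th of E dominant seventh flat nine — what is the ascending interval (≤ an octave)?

E augmented major seventh has G# as its 3rd, and E dominant seventh flat nine has D as its 7th.
5 letter names make it a fifth; at 6 semitones (a half step narrower than perfect) the quality is diminished.

d5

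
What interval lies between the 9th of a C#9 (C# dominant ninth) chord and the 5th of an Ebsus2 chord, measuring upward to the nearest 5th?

diminished 6th

C#9 (C# dominant ninth) has D# as its 9th, and Ebsus2 has Bb as its 5th.
From D# to Bb: 7 semitones over a sixth = diminished.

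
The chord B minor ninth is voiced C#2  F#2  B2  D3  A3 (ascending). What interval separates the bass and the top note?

minor thirteenth

The outer voices are C#2 and A3.
C# up to A is 20 semitones, a half step narrower than a major thirteenth, so the interval is minor.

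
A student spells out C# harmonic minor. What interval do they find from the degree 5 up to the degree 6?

minor 2nd

Spelling C# harmonic minor: C# D# E F# G# A B#.
Degree 5 = G#; 6th degree = A.
From G# to A: 1 semitone over a second = minor.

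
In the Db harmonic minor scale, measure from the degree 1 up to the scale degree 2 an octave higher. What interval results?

M9

Spelling the Db harmonic minor scale: Db Eb Fb Gb Ab Bbb C.
The degree 1 is Db and the 2nd scale degree (up an octave) is Eb.
Counting 9 letters and 14 half steps from Db gives a major ninth.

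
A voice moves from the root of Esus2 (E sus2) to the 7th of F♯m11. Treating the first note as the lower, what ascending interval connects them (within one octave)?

The root of Esus2 (E sus2) is E; the 7th of F♯m11 is E.
Counting 1 letters and 0 half steps from E gives a perfect unison.

perfect unison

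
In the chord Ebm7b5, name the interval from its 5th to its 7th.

The chord tones of Ebø7 are Eb–Gb–Bbb–Db.
That puts Bbb below Db.
From Bbb to Db is 4 semitones, exactly the major third.

major third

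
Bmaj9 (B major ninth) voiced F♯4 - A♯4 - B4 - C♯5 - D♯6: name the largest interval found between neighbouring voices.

major ninth

Adjacent intervals: F♯4→A♯4 = major third; A♯4→B4 = minor second; B4→C♯5 = major second; C♯5→D♯6 = major ninth.
The largest is C♯5 to D♯6, a major ninth (14 semitones).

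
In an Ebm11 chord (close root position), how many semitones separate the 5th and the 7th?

Ebm11: Eb–Gb–Bb–Db–F–Ab.
Bb to Db is a minor third: 3 semitones.

3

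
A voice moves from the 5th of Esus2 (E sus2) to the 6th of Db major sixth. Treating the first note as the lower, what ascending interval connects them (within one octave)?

Esus2 (E sus2) has B as its 5th, and Db major sixth has Bb as its 6th.
8 letter names make it an octave; at 11 semitones (a half step narrower than perfect) the quality is diminished.

diminished octave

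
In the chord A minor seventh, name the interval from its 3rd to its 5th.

A-7 (A minor seventh): A-C-E-G.
That puts C below E.
Counting 3 letters and 4 half steps from C gives a major third.

major third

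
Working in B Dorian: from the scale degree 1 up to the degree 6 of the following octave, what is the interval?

Spelling B Dorian: B C♯ D E F♯ G♯ A.
That puts B below G♯.
Counting 13 letters and 21 half steps from B gives a major thirteenth.

M13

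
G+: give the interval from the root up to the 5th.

augmented fifth

The chord tones of Gaug (G augmented) are G-B-D#.
That puts G below D#.
From G to D#: 8 semitones over a fifth = augmented.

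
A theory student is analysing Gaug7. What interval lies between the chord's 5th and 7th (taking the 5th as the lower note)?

G augmented seventh is spelled G-B-D#-F.
5th = D#; 7th = F.
3 letter names make it a third; at 2 semitones (a whole step narrower than major) the quality is diminished.

diminished 3rd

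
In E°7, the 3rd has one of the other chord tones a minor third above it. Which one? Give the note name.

Spelling the chord: E G Bb Db.
The 3rd is G. A minor third above G is Bb.
Bb is the chord's 5th.

Bb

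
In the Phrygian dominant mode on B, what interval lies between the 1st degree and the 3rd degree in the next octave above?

Spelling the Phrygian dominant mode on B: B C D# E F# G A.
So we need the interval from B up to D#.
Counting 10 letters and 16 half steps from B gives a major tenth.

major 10th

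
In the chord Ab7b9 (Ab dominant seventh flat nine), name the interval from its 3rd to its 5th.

minor third

Ab7b9 is spelled Ab–C–Eb–Gb–Bbb.
3rd = C; 5th = Eb.
From C to Eb: 3 semitones over a third = minor.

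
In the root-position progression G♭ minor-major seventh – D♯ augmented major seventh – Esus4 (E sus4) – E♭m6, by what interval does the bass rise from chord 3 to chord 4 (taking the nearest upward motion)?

The roots are E and E♭.
8 letter names make it an octave; at 11 semitones (a half step narrower than perfect) the quality is diminished.

diminished 8th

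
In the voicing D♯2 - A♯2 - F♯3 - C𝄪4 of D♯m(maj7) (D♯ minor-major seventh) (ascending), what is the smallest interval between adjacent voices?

Adjacent intervals: D♯2→A♯2 = perfect fifth; A♯2→F♯3 = minor sixth; F♯3→C𝄪4 = augmented fifth.
The smallest is D♯2 to A♯2, a perfect fifth (7 semitones).

perfect 5th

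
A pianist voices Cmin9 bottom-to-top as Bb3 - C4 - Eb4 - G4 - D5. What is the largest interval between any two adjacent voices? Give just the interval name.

Adjacent intervals: Bb3→C4 = major second; C4→Eb4 = minor third; Eb4→G4 = major third; G4→D5 = perfect fifth.
The largest is G4 to D5, a perfect fifth (7 semitones).

P5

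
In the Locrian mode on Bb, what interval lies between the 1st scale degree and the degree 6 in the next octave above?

The scale runs Bb Cb Db Eb Fb Gb Ab.
So we need the interval from Bb up to Gb.
From Bb to Gb: 20 semitones over a thirteenth = minor.

minor thirteenth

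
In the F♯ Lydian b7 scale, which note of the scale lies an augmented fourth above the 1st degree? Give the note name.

The scale is F♯ G♯ A♯ B♯ C♯ D♯ E.
The 1st degree is F♯; an augmented fourth above that is B♯ — scale degree 4.

B#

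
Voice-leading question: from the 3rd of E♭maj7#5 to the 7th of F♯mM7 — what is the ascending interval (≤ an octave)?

augmented sixth

The 3rd of E♭maj7#5 is G; the 7th of F♯mM7 is E♯.
G up to E♯ is 10 semitones, a half step wider than a major sixth, so the interval is augmented.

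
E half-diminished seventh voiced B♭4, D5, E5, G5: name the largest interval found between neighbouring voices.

major 3rd

Adjacent intervals: B♭4→D5 = major third; D5→E5 = major second; E5→G5 = minor third.
The largest is B♭4 to D5, a major third (4 semitones).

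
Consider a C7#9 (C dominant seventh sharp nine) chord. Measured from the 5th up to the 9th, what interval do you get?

The chord tones of C7#9 (C dominant seventh sharp nine) are C, E, G, Bb, D#.
5th = G; 9th = D#.
5 letter names make it a fifth; at 8 semitones (a half step wider than perfect) the quality is augmented.

augmented fifth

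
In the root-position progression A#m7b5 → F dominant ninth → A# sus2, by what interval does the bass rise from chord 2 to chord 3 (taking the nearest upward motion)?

augmented 3rd

The roots are F and A#.
3 letter names make it a third; at 5 semitones (a half step wider than major) the quality is augmented.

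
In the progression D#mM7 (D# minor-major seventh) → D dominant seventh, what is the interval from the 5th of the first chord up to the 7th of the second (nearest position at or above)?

diminished third

The 5th of D#mM7 (D# minor-major seventh) is A#; the 7th of D dominant seventh is C.
3 letter names make it a third; at 2 semitones (a whole step narrower than major) the quality is diminished.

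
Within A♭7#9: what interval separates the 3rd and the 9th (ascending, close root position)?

M7

A♭7#9 (A♭ dominant seventh sharp nine) is spelled A♭, C, E♭, G♭, B.
The 3rd is C and the 9th is B.
C up to B spans 7 letter names and 11 semitones — a major seventh.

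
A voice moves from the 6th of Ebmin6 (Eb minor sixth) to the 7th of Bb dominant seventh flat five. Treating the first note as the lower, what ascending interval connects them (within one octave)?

m6

Ebmin6 (Eb minor sixth) has C as its 6th, and Bb dominant seventh flat five has Ab as its 7th.
6 letter names make it a sixth; at 8 semitones (a half step narrower than major) the quality is minor.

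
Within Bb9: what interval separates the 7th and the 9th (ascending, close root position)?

Spelling the chord: Bb D F Ab C.
That puts Ab below C.
Counting 3 letters and 4 half steps from Ab gives a major third.

major third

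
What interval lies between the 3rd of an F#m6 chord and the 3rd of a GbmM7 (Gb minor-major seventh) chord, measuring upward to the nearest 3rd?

F#m6 has A as its 3rd, and GbmM7 (Gb minor-major seventh) has Bbb as its 3rd.
From A to Bbb: 0 semitones over a second = diminished.

diminished 2nd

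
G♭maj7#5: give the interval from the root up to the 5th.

Spelling the chord: G♭ B♭ D F.
That puts G♭ below D.
5 letter names make it a fifth; at 8 semitones (a half step wider than perfect) the quality is augmented.

augmented fifth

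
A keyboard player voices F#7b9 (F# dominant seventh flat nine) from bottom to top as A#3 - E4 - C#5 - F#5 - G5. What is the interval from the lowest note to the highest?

The outer voices are A#3 and G5.
14 letter names make it a fourteenth; at 21 semitones (a whole step narrower than major) the quality is diminished.

d14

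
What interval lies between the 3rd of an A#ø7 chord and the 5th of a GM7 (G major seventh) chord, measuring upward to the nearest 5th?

minor 2nd

The 3rd of A#ø7 is C#; the 5th of GM7 (G major seventh) is D.
From C# to D: 1 semitone over a second = minor.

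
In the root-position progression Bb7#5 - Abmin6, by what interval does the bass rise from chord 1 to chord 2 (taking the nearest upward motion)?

minor seventh

The roots are Bb and Ab.
7 letter names make it a seventh; at 10 semitones (a half step narrower than major) the quality is minor.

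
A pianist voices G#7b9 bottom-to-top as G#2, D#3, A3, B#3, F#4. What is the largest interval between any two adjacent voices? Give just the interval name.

Adjacent intervals: G#2→D#3 = perfect fifth; D#3→A3 = diminished fifth; A3→B#3 = augmented second; B#3→F#4 = diminished fifth.
The largest is G#2 to D#3, a perfect fifth (7 semitones).

perfect 5th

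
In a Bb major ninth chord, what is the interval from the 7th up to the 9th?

Bbmaj9 is spelled Bb-D-F-A-C.
The 7th is A and the 9th is C.
3 letter names make it a third; at 3 semitones (a half step narrower than major) the quality is minor.

minor 3rd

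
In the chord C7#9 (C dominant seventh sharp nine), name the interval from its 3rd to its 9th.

Spelling the chord: C-E-G-B♭-D♯.
So we need the interval from E up to D♯.
Counting 7 letters and 11 half steps from E gives a major seventh.

major 7th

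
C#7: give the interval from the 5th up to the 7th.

minor third

C#7 is spelled C#–E#–G#–B.
That puts G# below B.
G# up to B is 3 semitones, a half step narrower than a major third, so the interval is minor.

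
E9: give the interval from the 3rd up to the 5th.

The chord tones of E dominant ninth are E G♯ B D F♯.
So we need the interval from G♯ up to B.
From G♯ to B: 3 semitones over a third = minor.

minor 3rd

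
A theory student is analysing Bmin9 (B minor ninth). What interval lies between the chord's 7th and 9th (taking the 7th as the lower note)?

major third

The chord tones of Bmin9 (B minor ninth) are B–D–F♯–A–C♯.
So we need the interval from A up to C♯.
From A to C♯ is 4 semitones, exactly the major third.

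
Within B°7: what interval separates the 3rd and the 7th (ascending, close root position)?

diminished fifth

Spelling the chord: B-D-F-A♭.
The 3rd is D and the 7th is A♭.
From D to A♭: 6 semitones over a fifth = diminished.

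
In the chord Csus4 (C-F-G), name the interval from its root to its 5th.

That puts C below G.
Counting 5 letters and 7 half steps from C gives a perfect fifth.

perfect fifth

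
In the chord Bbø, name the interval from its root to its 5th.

diminished fifth

The chord tones of Bbø (Bb half-diminished seventh) are Bb–Db–Fb–Ab.
So we need the interval from Bb up to Fb.
From Bb to Fb: 6 semitones over a fifth = diminished.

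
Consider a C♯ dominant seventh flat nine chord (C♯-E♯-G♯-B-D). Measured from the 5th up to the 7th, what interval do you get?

5th = G♯; 7th = B.
G♯ up to B is 3 semitones, a half step narrower than a major third, so the interval is minor.

m3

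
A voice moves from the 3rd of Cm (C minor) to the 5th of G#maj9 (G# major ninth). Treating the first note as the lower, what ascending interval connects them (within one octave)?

A7

The 3rd of Cm (C minor) is Eb; the 5th of G#maj9 (G# major ninth) is D#.
Eb up to D# is 12 semitones, a half step wider than a major seventh, so the interval is augmented.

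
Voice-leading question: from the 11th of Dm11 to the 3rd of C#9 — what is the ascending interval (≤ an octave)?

Dm11 has G as its 11th, and C#9 has E# as its 3rd.
6 letter names make it a sixth; at 10 semitones (a half step wider than major) the quality is augmented.

augmented sixth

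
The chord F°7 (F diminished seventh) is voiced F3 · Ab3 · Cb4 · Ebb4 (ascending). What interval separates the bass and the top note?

The outer voices are F3 and Ebb4.
From F to Ebb: 9 semitones over a seventh = diminished.

diminished seventh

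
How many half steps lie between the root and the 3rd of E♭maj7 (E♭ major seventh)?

4

E♭ major seventh: E♭-G-B♭-D.
E♭ to G is a major third: 4 semitones.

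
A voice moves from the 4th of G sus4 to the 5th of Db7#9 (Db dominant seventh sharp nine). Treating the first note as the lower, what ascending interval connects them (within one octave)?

The 4th of G sus4 is C; the 5th of Db7#9 (Db dominant seventh sharp nine) is Ab.
From C to Ab: 8 semitones over a sixth = minor.

minor sixth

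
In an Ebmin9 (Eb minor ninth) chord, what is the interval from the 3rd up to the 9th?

Eb minor ninth is spelled Eb–Gb–Bb–Db–F.
So we need the interval from Gb up to F.
Counting 7 letters and 11 half steps from Gb gives a major seventh.

M7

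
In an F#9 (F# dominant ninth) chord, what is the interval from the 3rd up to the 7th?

Spelling the chord: F#, A#, C#, E, G#.
3rd = A#; 7th = E.
A# up to E is 6 semitones, a half step narrower than a perfect fifth, so the interval is diminished.

diminished fifth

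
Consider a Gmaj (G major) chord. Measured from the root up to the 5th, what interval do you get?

Spelling the chord: G-B-D.
That puts G below D.
G up to D spans 5 letter names and 7 semitones — a perfect fifth.

perfect 5th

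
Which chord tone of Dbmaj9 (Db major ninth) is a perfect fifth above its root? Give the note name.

Db major ninth is spelled Db F Ab C Eb.
The root is Db. A perfect fifth above Db is Ab.
Ab is the chord's 5th.

Ab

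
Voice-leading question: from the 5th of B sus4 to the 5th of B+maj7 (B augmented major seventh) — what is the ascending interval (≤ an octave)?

The 5th of B sus4 is F#; the 5th of B+maj7 (B augmented major seventh) is F##.
F# up to F## is 1 semitone, a half step wider than a perfect unison, so the interval is augmented.

A1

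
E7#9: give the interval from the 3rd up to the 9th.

major 7th

Spelling the chord: E–G♯–B–D–F𝄪.
3rd = G♯; 9th = F𝄪.
Counting 7 letters and 11 half steps from G♯ gives a major seventh.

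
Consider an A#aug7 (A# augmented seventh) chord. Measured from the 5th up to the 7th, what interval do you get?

Spelling the chord: A#, C##, E##, G#.
That puts E## below G#.
E## up to G# is 2 semitones, a whole step narrower than a major third, so the interval is diminished.

diminished third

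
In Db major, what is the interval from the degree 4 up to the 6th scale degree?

The scale runs Db Eb F Gb Ab Bb C.
Degree 4 = Gb; 6th scale degree = Bb.
From Gb to Bb is 4 semitones, exactly the major third.

major third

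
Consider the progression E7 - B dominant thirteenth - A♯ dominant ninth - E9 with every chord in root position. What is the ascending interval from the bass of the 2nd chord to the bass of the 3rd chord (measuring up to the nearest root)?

major seventh

The roots are B and A♯.
From B to A♯ is 11 semitones, exactly the major seventh.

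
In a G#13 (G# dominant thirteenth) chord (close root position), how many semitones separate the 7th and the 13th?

The chord tones of G# dominant thirteenth are G# B# D# F# A# E#.
F# to E# is a major seventh: 11 semitones.

11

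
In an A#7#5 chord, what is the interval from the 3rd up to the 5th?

major third

A#+7: A#-C##-E##-G#.
So we need the interval from C## up to E##.
Counting 3 letters and 4 half steps from C## gives a major third.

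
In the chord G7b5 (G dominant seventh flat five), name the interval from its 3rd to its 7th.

G7b5 (G dominant seventh flat five) is spelled G-B-D♭-F.
The 3rd is B and the 7th is F.
B up to F is 6 semitones, a half step narrower than a perfect fifth, so the interval is diminished.

diminished 5th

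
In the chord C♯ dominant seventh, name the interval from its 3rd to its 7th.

Spelling the chord: C♯ E♯ G♯ B.
That puts E♯ below B.
5 letter names make it a fifth; at 6 semitones (a half step narrower than perfect) the quality is diminished.
That tritone between 3rd and 7th is what gives the dominant seventh its pull toward resolution.

diminished fifth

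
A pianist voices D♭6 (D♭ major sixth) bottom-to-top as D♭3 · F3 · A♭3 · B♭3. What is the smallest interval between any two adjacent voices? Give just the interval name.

major second

Adjacent intervals: D♭3→F3 = major third; F3→A♭3 = minor third; A♭3→B♭3 = major second.
The smallest is A♭3 to B♭3, a major second (2 semitones).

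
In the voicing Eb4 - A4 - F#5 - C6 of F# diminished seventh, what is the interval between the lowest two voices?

augmented fourth

Those voices are Eb4 and A4.
Eb up to A is 6 semitones, a half step wider than a perfect fourth, so the interval is augmented.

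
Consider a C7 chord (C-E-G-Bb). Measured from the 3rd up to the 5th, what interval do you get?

That puts E below G.
E up to G is 3 semitones, a half step narrower than a major third, so the interval is minor.

m3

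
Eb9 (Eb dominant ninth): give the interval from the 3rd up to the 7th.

diminished fifth

The chord tones of Eb dominant ninth are Eb, G, Bb, Db, F.
The 3rd is G and the 7th is Db.
5 letter names make it a fifth; at 6 semitones (a half step narrower than perfect) the quality is diminished.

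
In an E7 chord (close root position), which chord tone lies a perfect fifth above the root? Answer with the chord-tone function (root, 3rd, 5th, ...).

5th

E7 is spelled E G♯ B D.
The root is E. A perfect fifth above E is B.
B is the chord's 5th.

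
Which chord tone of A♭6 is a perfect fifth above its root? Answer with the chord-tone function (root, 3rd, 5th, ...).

A♭ major sixth is spelled A♭–C–E♭–F.
The root is A♭. A perfect fifth above A♭ is E♭.
E♭ is the chord's 5th.

5th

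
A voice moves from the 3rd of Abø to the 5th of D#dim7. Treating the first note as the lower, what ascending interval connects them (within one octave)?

Abø has Cb as its 3rd, and D#dim7 has A as its 5th.
Cb up to A is 10 semitones, a half step wider than a major sixth, so the interval is augmented.

augmented sixth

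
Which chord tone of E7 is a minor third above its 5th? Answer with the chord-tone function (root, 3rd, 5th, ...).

7th

E dominant seventh is spelled E–G♯–B–D.
The 5th is B. A minor third above B is D.
D is the chord's 7th.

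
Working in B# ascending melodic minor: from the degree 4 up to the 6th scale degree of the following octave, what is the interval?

major 10th

Spelling B# ascending melodic minor: B# C## D# E# F## G## A##.
That puts E# below G##.
From E# to G## is 16 semitones, exactly the major tenth.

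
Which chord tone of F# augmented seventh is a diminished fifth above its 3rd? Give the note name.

F#aug7: F#–A#–C##–E.
The 3rd is A#. A diminished fifth above A# is E.
E is the chord's 7th.

E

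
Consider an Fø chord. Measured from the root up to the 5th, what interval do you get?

The chord tones of Fø7 (F half-diminished seventh) are F Ab Cb Eb.
That puts F below Cb.
From F to Cb: 6 semitones over a fifth = diminished.

diminished fifth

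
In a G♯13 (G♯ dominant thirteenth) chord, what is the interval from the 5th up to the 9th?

Spelling the chord: G♯-B♯-D♯-F♯-A♯-E♯.
That puts D♯ below A♯.
D♯ up to A♯ spans 5 letter names and 7 semitones — a perfect fifth.

perfect 5th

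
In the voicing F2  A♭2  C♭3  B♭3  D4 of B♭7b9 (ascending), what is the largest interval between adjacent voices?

major seventh

Adjacent intervals: F2→A♭2 = minor third; A♭2→C♭3 = minor third; C♭3→B♭3 = major seventh; B♭3→D4 = major third.
The largest is C♭3 to B♭3, a major seventh (11 semitones).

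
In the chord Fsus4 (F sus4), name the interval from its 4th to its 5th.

Spelling the chord: F-B♭-C.
4th = B♭; 5th = C.
B♭ up to C spans 2 letter names and 2 semitones — a major second.

major second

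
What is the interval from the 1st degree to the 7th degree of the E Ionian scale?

E major: E F# G# A B C# D#.
The 1st degree is E and the degree 7 is D#.
E up to D# spans 7 letter names and 11 semitones — a major seventh.

major seventh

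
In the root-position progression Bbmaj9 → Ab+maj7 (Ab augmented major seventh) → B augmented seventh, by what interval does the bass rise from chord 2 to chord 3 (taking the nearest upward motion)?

The roots are Ab and B.
From Ab to B: 3 semitones over a second = augmented.

A2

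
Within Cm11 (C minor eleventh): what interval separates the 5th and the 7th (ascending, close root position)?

minor third

The chord tones of Cm11 (C minor eleventh) are C-Eb-G-Bb-D-F.
The 5th is G and the 7th is Bb.
G up to Bb is 3 semitones, a half step narrower than a major third, so the interval is minor.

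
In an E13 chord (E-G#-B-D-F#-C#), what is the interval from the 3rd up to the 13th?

The 3rd is G# and the 13th is C#.
G# up to C# spans 11 letter names and 17 semitones — a perfect eleventh.

P11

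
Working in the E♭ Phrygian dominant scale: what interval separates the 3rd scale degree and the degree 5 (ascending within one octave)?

minor 3rd

The scale runs E♭ F♭ G A♭ B♭ C♭ D♭.
That puts G below B♭.
From G to B♭: 3 semitones over a third = minor.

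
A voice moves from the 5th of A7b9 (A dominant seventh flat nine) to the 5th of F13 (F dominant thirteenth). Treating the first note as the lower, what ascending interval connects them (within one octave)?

A7b9 (A dominant seventh flat nine) has E as its 5th, and F13 (F dominant thirteenth) has C as its 5th.
E up to C is 8 semitones, a half step narrower than a major sixth, so the interval is minor.

m6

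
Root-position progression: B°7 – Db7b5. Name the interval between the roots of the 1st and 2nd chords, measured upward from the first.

diminished 3rd

The roots are B and Db.
From B to Db: 2 semitones over a third = diminished.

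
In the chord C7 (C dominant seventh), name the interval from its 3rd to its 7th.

diminished fifth

The chord tones of C7 are C-E-G-Bb.
The 3rd is E and the 7th is Bb.
E up to Bb is 6 semitones, a half step narrower than a perfect fifth, so the interval is diminished.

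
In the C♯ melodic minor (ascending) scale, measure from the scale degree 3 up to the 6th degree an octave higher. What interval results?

C♯ melodic minor: C♯ D♯ E F♯ G♯ A♯ B♯.
So we need the interval from E up to A♯.
From E to A♯: 18 semitones over an eleventh = augmented.

A11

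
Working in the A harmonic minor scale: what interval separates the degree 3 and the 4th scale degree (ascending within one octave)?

A harmonic minor: A B C D E F G#.
So we need the interval from C up to D.
C up to D spans 2 letter names and 2 semitones — a major second.

major second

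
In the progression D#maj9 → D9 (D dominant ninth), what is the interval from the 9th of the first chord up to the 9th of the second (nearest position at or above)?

d8

The 9th of D#maj9 is E#; the 9th of D9 (D dominant ninth) is E.
From E# to E: 11 semitones over an octave = diminished.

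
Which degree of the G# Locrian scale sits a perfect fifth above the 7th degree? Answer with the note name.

C#

The scale is G# A B C# D E F#.
The 7th degree is F#; a perfect fifth above that is C# — scale degree 4.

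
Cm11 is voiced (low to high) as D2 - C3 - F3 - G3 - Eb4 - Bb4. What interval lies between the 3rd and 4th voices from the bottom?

Those voices are F3 and G3.
Counting 2 letters and 2 half steps from F gives a major second.

major 2nd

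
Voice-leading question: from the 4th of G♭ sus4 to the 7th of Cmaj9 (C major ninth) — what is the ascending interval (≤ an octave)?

G♭ sus4 has C♭ as its 4th, and Cmaj9 (C major ninth) has B as its 7th.
C♭ up to B is 12 semitones, a half step wider than a major seventh, so the interval is augmented.

augmented seventh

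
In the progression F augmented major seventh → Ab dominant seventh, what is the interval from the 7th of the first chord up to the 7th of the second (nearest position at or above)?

The 7th of F augmented major seventh is E; the 7th of Ab dominant seventh is Gb.
From E to Gb: 2 semitones over a third = diminished.

diminished 3rd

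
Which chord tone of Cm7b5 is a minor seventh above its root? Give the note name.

Spelling the chord: C, E♭, G♭, B♭.
The root is C. A minor seventh above C is B♭.
B♭ is the chord's 7th.

Bb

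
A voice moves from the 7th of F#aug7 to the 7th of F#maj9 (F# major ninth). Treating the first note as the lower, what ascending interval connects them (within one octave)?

F#aug7 has E as its 7th, and F#maj9 (F# major ninth) has E# as its 7th.
1 letter names make it a unison; at 1 semitone (a half step wider than perfect) the quality is augmented.

augmented 1st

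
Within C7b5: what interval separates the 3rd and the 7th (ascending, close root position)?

diminished fifth

The chord tones of C dominant seventh flat five are C, E, Gb, Bb.
So we need the interval from E up to Bb.
From E to Bb: 6 semitones over a fifth = diminished.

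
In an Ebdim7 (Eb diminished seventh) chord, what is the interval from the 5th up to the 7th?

The chord tones of Eb°7 (Eb diminished seventh) are Eb-Gb-Bbb-Dbb.
The 5th is Bbb and the 7th is Dbb.
Bbb up to Dbb is 3 semitones, a half step narrower than a major third, so the interval is minor.

minor 3rd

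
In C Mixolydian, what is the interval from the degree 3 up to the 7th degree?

Spelling C Mixolydian: C D E F G A Bb.
Degree 3 = E; 7th scale degree = Bb.
From E to Bb: 6 semitones over a fifth = diminished.

diminished 5th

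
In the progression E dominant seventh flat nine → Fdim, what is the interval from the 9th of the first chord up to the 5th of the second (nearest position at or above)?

diminished fifth

The 9th of E dominant seventh flat nine is F; the 5th of Fdim is Cb.
From F to Cb: 6 semitones over a fifth = diminished.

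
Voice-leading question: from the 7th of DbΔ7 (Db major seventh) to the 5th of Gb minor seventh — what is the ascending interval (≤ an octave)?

m2

The 7th of DbΔ7 (Db major seventh) is C; the 5th of Gb minor seventh is Db.
2 letter names make it a second; at 1 semitone (a half step narrower than major) the quality is minor.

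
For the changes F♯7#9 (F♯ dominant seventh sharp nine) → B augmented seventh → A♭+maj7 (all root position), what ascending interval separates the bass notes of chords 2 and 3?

The roots are B and A♭.
7 letter names make it a seventh; at 9 semitones (a whole step narrower than major) the quality is diminished.

diminished seventh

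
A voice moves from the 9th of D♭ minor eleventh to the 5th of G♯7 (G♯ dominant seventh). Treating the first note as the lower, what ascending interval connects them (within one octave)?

augmented 7th

D♭ minor eleventh has E♭ as its 9th, and G♯7 (G♯ dominant seventh) has D♯ as its 5th.
From E♭ to D♯: 12 semitones over a seventh = augmented.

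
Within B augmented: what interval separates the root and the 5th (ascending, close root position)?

augmented fifth

The chord tones of Baug (B augmented) are B-D♯-F𝄪.
So we need the interval from B up to F𝄪.
5 letter names make it a fifth; at 8 semitones (a half step wider than perfect) the quality is augmented.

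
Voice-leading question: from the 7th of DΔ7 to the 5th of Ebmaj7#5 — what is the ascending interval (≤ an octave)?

The 7th of DΔ7 is C#; the 5th of Ebmaj7#5 is B.
7 letter names make it a seventh; at 10 semitones (a half step narrower than major) the quality is minor.

minor seventh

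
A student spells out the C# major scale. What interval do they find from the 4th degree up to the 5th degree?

The scale runs C# D# E# F# G# A# B#.
4th degree = F#; degree 5 = G#.
F# up to G# spans 2 letter names and 2 semitones — a major second.

major second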